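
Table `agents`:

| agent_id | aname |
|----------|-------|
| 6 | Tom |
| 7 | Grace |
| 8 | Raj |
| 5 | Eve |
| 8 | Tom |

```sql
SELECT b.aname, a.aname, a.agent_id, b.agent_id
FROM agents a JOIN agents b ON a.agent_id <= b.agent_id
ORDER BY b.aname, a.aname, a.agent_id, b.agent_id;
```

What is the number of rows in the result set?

16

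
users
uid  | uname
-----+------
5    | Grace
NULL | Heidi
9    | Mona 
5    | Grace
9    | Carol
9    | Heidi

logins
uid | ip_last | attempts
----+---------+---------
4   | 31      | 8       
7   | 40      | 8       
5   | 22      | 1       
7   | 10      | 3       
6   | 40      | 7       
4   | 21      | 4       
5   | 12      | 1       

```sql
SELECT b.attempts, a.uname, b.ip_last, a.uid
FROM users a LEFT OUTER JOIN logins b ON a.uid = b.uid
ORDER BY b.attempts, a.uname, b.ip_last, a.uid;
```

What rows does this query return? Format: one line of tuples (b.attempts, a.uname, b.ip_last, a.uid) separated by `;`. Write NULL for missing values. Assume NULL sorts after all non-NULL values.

LEFT JOIN keeps every row from `users`; unmatched rows get NULL for `logins`'s columns.
Matching on a.uid = b.uid. A NULL in a compared column never satisfies the condition.
- a[0] uid=5 → 2 match(es) in b → 2 row(s).
- a[1] uid=NULL → no match; kept with NULLs on the b side.
- a[2] uid=9 → no match; kept with NULLs on the b side.
- a[3] uid=5 → 2 match(es) in b → 2 row(s).
- a[4] uid=9 → no match; kept with NULLs on the b side.
- a[5] uid=9 → no match; kept with NULLs on the b side.
After projecting and ordering:
b.attempts | a.uname | b.ip_last | a.uid
1 | Grace | 12 | 5
1 | Grace | 12 | 5
1 | Grace | 22 | 5
1 | Grace | 22 | 5
NULL | Carol | NULL | 9
NULL | Heidi | NULL | 9
NULL | Heidi | NULL | NULL
NULL | Mona | NULL | 9

(1, Grace, 12, 5); (1, Grace, 12, 5); (1, Grace, 22, 5); (1, Grace, 22, 5); (NULL, Carol, NULL, 9); (NULL, Heidi, NULL, 9); (NULL, Heidi, NULL, NULL); (NULL, Mona, NULL, 9)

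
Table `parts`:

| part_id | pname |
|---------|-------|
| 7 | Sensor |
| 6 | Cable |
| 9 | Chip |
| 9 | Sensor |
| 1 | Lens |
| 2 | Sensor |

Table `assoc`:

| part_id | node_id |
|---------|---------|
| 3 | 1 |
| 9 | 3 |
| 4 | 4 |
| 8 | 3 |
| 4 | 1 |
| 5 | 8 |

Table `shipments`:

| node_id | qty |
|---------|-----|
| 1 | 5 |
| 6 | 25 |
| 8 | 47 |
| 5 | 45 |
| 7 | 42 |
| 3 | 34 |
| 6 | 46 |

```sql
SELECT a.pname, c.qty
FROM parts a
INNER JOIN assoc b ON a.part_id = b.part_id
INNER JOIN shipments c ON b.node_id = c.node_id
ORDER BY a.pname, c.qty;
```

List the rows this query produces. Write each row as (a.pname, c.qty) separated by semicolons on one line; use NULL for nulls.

(Chip, 34); (Sensor, 34)

Evaluate left to right. First `parts a INNER JOIN assoc b` on part_id: 2 row(s).
Then INNER JOIN `shipments c` on node_id: keep only rows whose b.node_id appears in c.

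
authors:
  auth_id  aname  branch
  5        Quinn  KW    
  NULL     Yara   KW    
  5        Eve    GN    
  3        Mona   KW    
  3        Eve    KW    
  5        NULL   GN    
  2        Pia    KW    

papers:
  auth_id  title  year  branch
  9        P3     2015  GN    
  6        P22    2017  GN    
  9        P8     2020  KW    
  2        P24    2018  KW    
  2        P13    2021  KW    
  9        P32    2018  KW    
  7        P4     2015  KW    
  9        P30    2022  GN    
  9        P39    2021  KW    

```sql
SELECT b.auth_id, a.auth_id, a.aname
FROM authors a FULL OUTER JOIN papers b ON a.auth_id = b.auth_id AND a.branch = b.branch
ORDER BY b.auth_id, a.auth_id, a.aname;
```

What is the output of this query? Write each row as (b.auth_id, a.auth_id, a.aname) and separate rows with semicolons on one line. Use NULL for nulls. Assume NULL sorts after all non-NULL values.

(2, 2, Pia); (2, 2, Pia); (6, NULL, NULL); (7, NULL, NULL); (9, NULL, NULL); (9, NULL, NULL); (9, NULL, NULL); (9, NULL, NULL); (9, NULL, NULL); (NULL, 3, Eve); (NULL, 3, Mona); (NULL, 5, Eve); (NULL, 5, Quinn); (NULL, 5, NULL); (NULL, NULL, Yara)

FULL OUTER JOIN keeps every row from both sides; unmatched rows get NULL for the other side's columns.
Matching on a.auth_id = b.auth_id AND a.branch = b.branch. A NULL in a compared column never satisfies the condition.
- a row (auth_id=5, branch=KW): no match → kept, b columns NULL.
- a row (auth_id=NULL, branch=KW): no match → kept, b columns NULL.
- a row (auth_id=5, branch=GN): no match → kept, b columns NULL.
- a row (auth_id=3, branch=KW): no match → kept, b columns NULL.
- a row (auth_id=3, branch=KW): no match → kept, b columns NULL.
- a row (auth_id=5, branch=GN): no match → kept, b columns NULL.
- a row (auth_id=2, branch=KW): matches 2 b row(s) → 2 output row(s).
- 7 row(s) from b found no a partner → padded with NULL.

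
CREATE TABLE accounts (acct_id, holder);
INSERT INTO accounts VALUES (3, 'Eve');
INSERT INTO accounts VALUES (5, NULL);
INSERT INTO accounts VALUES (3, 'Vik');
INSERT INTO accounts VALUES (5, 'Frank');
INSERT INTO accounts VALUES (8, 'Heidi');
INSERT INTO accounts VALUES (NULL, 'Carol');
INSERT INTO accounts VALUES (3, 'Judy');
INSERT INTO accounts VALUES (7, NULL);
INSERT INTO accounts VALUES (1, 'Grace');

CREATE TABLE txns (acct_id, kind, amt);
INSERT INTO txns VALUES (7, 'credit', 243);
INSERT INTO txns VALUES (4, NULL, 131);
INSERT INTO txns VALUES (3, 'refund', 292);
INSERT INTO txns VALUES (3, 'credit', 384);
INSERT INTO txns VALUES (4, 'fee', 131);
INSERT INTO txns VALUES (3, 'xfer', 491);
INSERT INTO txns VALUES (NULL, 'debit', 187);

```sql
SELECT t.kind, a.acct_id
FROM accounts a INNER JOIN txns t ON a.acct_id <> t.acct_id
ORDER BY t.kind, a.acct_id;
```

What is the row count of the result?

INNER JOIN keeps only pairs where the ON condition holds.
Matching on a.acct_id <> t.acct_id. A NULL in a compared column never satisfies the condition.
- a row (acct_id=3): matches 3 t row(s) → 3 output row(s).
- a row (acct_id=5): matches 6 t row(s) → 6 output row(s).
- a row (acct_id=3): matches 3 t row(s) → 3 output row(s).
- a row (acct_id=5): matches 6 t row(s) → 6 output row(s).
- a row (acct_id=8): matches 6 t row(s) → 6 output row(s).
- a row (acct_id=NULL): no match → dropped.
- a row (acct_id=3): matches 3 t row(s) → 3 output row(s).
- a row (acct_id=7): matches 5 t row(s) → 5 output row(s).
- a row (acct_id=1): matches 6 t row(s) → 6 output row(s).
Total: 38 rows.

38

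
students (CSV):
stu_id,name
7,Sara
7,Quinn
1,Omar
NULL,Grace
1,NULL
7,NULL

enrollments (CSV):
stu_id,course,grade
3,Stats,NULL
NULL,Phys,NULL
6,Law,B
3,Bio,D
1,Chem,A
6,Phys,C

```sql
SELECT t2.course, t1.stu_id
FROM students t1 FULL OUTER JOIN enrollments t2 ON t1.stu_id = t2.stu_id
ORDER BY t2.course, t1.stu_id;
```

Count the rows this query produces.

FULL OUTER JOIN keeps every row from both sides; unmatched rows get NULL for the other side's columns.
Matching on t1.stu_id = t2.stu_id. A NULL in a compared column never satisfies the condition.
Matched pairs: 2; unmatched t1 rows kept: 4; unmatched t2 rows kept: 5.
Total: 2 matched + 9 padded = 11 rows.

11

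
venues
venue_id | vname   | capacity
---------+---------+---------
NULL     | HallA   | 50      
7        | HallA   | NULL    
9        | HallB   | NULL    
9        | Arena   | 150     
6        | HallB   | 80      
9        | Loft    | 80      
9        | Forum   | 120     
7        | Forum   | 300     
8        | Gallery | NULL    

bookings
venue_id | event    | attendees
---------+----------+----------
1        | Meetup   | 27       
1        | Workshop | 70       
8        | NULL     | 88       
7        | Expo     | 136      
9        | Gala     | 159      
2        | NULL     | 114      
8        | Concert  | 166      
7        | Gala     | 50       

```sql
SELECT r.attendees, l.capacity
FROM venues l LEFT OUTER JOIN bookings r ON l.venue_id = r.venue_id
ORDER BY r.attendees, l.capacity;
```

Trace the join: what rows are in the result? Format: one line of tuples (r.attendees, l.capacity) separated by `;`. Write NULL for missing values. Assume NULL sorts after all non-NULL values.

(50, 300); (50, NULL); (88, NULL); (136, 300); (136, NULL); (159, 80); (159, 120); (159, 150); (159, NULL); (166, NULL); (NULL, 50); (NULL, 80)

LEFT JOIN keeps every row from `venues`; unmatched rows get NULL for `bookings`'s columns.
Matching on l.venue_id = r.venue_id. A NULL in a compared column never satisfies the condition.
- l (venue_id=NULL) has no partner → padded with NULL.
- l (venue_id=7) pairs with 2 row(s) of r.
- l (venue_id=9) pairs with 1 row(s) of r.
- l (venue_id=9) pairs with 1 row(s) of r.
- l (venue_id=6) has no partner → padded with NULL.
- l (venue_id=9) pairs with 1 row(s) of r.
- l (venue_id=9) pairs with 1 row(s) of r.
- l (venue_id=7) pairs with 2 row(s) of r.
- l (venue_id=8) pairs with 2 row(s) of r.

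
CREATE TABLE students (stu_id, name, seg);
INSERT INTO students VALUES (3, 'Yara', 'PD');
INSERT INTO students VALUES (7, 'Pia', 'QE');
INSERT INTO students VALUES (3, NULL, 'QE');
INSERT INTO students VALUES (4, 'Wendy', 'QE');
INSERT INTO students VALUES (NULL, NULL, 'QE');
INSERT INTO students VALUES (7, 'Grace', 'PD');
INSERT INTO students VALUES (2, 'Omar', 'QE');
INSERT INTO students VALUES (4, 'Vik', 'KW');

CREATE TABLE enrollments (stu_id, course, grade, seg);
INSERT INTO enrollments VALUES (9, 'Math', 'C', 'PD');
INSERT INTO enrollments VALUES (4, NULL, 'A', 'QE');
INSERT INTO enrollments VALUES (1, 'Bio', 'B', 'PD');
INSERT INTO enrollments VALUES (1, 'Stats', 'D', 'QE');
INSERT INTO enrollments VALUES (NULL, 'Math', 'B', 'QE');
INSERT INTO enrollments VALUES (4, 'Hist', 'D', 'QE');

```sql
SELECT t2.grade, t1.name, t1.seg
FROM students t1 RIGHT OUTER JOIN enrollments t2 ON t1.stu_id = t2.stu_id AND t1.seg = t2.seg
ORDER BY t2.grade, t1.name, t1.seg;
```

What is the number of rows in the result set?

6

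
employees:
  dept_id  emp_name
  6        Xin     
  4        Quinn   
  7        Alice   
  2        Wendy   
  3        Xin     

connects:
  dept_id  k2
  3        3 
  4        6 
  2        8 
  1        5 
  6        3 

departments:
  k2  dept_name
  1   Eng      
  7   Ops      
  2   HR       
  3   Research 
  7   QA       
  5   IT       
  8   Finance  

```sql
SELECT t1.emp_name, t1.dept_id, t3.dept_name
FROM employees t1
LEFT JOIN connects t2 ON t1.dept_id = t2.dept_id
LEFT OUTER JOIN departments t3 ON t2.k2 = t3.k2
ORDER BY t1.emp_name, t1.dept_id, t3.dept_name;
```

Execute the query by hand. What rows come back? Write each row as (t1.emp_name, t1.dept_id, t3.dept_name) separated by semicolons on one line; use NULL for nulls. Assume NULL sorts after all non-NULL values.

(Alice, 7, NULL); (Quinn, 4, NULL); (Wendy, 2, Finance); (Xin, 3, Research); (Xin, 6, Research)

Joins associate left-to-right: employees LEFT JOIN connects on dept_id gives 5 intermediate row(s).
Then LEFT JOIN `departments t3` on k2: each of those 5 rows is kept; rows whose t2.k2 has no match in t3 get NULL for t3's columns.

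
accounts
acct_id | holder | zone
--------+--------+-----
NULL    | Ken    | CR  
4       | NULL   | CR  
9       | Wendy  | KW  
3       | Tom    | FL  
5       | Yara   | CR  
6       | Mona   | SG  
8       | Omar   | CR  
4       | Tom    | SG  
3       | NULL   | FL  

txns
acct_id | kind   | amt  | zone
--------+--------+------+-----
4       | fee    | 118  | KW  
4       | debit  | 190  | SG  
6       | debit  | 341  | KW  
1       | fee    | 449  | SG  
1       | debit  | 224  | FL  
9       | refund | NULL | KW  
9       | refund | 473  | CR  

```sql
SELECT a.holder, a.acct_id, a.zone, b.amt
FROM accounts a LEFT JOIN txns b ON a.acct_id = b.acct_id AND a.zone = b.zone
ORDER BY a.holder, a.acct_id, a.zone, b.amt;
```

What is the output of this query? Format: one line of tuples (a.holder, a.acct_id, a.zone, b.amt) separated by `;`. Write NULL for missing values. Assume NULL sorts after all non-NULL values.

(Ken, NULL, CR, NULL); (Mona, 6, SG, NULL); (Omar, 8, CR, NULL); (Tom, 3, FL, NULL); (Tom, 4, SG, 190); (Wendy, 9, KW, NULL); (Yara, 5, CR, NULL); (NULL, 3, FL, NULL); (NULL, 4, CR, NULL)

LEFT JOIN keeps every row from `accounts`; unmatched rows get NULL for `txns`'s columns.
Matching on a.acct_id = b.acct_id AND a.zone = b.zone. A NULL in a compared column never satisfies the condition.
- a row (acct_id=NULL, zone=CR): no match → kept, b columns NULL.
- a row (acct_id=4, zone=CR): no match → kept, b columns NULL.
- a row (acct_id=9, zone=KW): matches 1 b row(s) → 1 output row(s).
- a row (acct_id=3, zone=FL): no match → kept, b columns NULL.
- a row (acct_id=5, zone=CR): no match → kept, b columns NULL.
- a row (acct_id=6, zone=SG): no match → kept, b columns NULL.
- a row (acct_id=8, zone=CR): no match → kept, b columns NULL.
- a row (acct_id=4, zone=SG): matches 1 b row(s) → 1 output row(s).
- a row (acct_id=3, zone=FL): no match → kept, b columns NULL.
After projecting and ordering:
a.holder | a.acct_id | a.zone | b.amt
Ken | NULL | CR | NULL
Mona | 6 | SG | NULL
Omar | 8 | CR | NULL
Tom | 3 | FL | NULL
Tom | 4 | SG | 190
Wendy | 9 | KW | NULL
Yara | 5 | CR | NULL
NULL | 3 | FL | NULL
NULL | 4 | CR | NULL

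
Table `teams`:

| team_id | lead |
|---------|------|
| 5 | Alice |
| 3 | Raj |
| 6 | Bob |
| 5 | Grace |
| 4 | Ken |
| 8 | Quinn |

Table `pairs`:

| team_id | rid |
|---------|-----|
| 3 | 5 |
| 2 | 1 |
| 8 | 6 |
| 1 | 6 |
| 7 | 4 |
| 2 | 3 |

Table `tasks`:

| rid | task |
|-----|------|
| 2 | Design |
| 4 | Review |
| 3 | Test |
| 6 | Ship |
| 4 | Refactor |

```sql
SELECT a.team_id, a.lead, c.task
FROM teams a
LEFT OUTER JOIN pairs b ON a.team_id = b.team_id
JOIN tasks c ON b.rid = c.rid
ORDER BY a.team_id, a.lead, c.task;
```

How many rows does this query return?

1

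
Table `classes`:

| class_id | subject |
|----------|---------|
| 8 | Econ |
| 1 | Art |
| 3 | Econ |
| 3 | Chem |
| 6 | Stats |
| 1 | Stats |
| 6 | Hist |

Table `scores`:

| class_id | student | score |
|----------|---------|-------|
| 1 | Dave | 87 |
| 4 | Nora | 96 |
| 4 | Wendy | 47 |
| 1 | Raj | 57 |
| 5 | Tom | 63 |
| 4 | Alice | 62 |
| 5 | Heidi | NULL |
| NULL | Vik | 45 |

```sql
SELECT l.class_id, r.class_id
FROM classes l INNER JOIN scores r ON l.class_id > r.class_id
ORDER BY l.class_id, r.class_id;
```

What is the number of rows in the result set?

INNER JOIN keeps only pairs where the ON condition holds.
Matching on l.class_id > r.class_id. A NULL in a compared column never satisfies the condition.
- l row (class_id=8): matches 7 r row(s) → 7 output row(s).
- l row (class_id=1): no match → dropped.
- l row (class_id=3): matches 2 r row(s) → 2 output row(s).
- l row (class_id=3): matches 2 r row(s) → 2 output row(s).
- l row (class_id=6): matches 7 r row(s) → 7 output row(s).
- l row (class_id=1): no match → dropped.
- l row (class_id=6): matches 7 r row(s) → 7 output row(s).
Total: 25 rows.

25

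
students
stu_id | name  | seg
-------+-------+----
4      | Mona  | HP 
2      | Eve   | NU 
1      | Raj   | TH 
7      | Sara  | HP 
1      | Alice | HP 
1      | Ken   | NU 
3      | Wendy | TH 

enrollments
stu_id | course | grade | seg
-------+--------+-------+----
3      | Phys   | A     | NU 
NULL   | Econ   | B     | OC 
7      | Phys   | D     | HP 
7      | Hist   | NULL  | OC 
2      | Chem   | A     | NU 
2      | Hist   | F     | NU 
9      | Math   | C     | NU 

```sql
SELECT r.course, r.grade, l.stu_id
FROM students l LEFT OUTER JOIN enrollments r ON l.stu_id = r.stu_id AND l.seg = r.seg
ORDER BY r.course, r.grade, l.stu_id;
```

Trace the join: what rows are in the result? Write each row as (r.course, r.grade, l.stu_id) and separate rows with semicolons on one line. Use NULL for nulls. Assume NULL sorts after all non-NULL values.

(Chem, A, 2); (Hist, F, 2); (Phys, D, 7); (NULL, NULL, 1); (NULL, NULL, 1); (NULL, NULL, 1); (NULL, NULL, 3); (NULL, NULL, 4)

LEFT JOIN keeps every row from `students`; unmatched rows get NULL for `enrollments`'s columns.
Matching on l.stu_id = r.stu_id AND l.seg = r.seg. A NULL in a compared column never satisfies the condition.
- stu_id=4, seg=HP: no r row matches, row kept with r columns NULL.
- stu_id=2, seg=NU: 2 matching r row(s), so 2 row(s) emitted.
- stu_id=1, seg=TH: no r row matches, row kept with r columns NULL.
- stu_id=7, seg=HP: 1 matching r row(s), so 1 row(s) emitted.
- stu_id=1, seg=HP: no r row matches, row kept with r columns NULL.
- stu_id=1, seg=NU: no r row matches, row kept with r columns NULL.
- stu_id=3, seg=TH: no r row matches, row kept with r columns NULL.
After projecting and ordering:
r.course | r.grade | l.stu_id
Chem | A | 2
Hist | F | 2
Phys | D | 7
NULL | NULL | 1
NULL | NULL | 1
NULL | NULL | 1
NULL | NULL | 3
NULL | NULL | 4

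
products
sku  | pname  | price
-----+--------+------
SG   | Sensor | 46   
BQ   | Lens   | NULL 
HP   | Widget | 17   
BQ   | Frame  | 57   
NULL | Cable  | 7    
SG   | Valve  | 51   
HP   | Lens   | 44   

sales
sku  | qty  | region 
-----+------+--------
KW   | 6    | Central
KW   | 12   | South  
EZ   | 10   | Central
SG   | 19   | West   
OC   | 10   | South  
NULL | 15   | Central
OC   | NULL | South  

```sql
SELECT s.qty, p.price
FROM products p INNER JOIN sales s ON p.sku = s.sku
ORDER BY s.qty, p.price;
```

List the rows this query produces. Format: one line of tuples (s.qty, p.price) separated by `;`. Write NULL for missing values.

INNER JOIN keeps only pairs where the ON condition holds.
Matching on p.sku = s.sku. A NULL in a compared column never satisfies the condition.
Matched pairs: 2.

(19, 46); (19, 51)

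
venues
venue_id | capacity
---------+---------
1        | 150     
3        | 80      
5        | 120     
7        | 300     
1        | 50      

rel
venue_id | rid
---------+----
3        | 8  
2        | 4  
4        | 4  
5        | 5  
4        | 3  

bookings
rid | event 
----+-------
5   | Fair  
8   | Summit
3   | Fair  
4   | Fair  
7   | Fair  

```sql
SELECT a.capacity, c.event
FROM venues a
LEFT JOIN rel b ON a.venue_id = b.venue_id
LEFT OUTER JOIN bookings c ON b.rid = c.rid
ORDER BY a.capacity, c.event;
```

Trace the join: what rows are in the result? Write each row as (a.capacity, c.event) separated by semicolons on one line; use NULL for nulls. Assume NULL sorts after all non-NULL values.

Step 1 — a LEFT JOIN b on venue_id → 5 row(s).
Then LEFT JOIN `bookings c` on rid: each of those 5 rows is kept; rows whose b.rid has no match in c get NULL for c's columns.

(50, NULL); (80, Summit); (120, Fair); (150, NULL); (300, NULL)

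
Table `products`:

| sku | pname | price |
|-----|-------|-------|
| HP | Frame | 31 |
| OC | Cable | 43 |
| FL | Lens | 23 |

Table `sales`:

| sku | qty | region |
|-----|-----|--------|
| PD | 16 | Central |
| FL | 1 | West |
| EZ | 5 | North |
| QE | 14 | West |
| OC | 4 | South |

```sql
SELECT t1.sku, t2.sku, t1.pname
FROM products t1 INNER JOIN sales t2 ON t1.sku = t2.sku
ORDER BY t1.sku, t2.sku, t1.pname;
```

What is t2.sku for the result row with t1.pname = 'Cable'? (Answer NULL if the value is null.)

OC

INNER JOIN keeps only pairs where the ON condition holds.
Matching on t1.sku = t2.sku.
- sku=HP: no matching t2 row, dropped.
- sku=OC: 1 matching t2 row(s), so 1 row(s) emitted.
- sku=FL: 1 matching t2 row(s), so 1 row(s) emitted.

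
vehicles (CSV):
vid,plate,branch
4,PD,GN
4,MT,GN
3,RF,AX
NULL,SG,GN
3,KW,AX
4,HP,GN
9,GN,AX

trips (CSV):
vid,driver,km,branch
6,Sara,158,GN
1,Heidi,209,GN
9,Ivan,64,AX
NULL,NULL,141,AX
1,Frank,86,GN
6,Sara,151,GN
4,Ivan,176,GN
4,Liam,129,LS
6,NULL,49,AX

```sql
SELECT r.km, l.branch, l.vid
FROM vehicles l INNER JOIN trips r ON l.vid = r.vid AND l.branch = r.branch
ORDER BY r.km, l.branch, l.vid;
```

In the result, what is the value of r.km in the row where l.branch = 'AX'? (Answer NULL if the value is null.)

INNER JOIN keeps only pairs where the ON condition holds.
Matching on l.vid = r.vid AND l.branch = r.branch. A NULL in a compared column never satisfies the condition.
Matched pairs: 4.

64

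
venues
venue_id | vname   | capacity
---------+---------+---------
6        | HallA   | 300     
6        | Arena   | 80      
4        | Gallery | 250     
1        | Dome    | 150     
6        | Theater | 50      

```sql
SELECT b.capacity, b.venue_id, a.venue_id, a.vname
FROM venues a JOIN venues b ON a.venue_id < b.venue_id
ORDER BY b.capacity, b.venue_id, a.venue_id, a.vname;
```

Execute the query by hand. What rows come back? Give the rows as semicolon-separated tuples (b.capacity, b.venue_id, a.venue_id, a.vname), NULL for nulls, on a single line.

INNER JOIN keeps only pairs where the ON condition holds.
Matching on a.venue_id < b.venue_id.
- a[0] venue_id=6 → no match; dropped.
- a[1] venue_id=6 → no match; dropped.
- a[2] venue_id=4 → 3 match(es) in b → 3 row(s).
- a[3] venue_id=1 → 4 match(es) in b → 4 row(s).
- a[4] venue_id=6 → no match; dropped.
After projecting and ordering:
b.capacity | b.venue_id | a.venue_id | a.vname
50 | 6 | 1 | Dome
50 | 6 | 4 | Gallery
80 | 6 | 1 | Dome
80 | 6 | 4 | Gallery
250 | 4 | 1 | Dome
300 | 6 | 1 | Dome
300 | 6 | 4 | Gallery

(50, 6, 1, Dome); (50, 6, 4, Gallery); (80, 6, 1, Dome); (80, 6, 4, Gallery); (250, 4, 1, Dome); (300, 6, 1, Dome); (300, 6, 4, Gallery)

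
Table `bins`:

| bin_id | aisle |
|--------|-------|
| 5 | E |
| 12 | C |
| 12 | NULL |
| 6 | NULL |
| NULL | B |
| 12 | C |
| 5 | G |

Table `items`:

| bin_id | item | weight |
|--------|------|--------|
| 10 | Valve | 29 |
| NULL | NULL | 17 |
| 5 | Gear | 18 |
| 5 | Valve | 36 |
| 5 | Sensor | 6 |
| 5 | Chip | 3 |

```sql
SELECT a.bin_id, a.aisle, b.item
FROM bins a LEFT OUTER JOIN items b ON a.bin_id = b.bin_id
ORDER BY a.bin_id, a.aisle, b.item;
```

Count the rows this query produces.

13

LEFT JOIN keeps every row from `bins`; unmatched rows get NULL for `items`'s columns.
Matching on a.bin_id = b.bin_id. A NULL in a compared column never satisfies the condition.
- a (bin_id=5) pairs with 4 row(s) of b.
- a (bin_id=12) has no partner → padded with NULL.
- a (bin_id=12) has no partner → padded with NULL.
- a (bin_id=6) has no partner → padded with NULL.
- a (bin_id=NULL) has no partner → padded with NULL.
- a (bin_id=12) has no partner → padded with NULL.
- a (bin_id=5) pairs with 4 row(s) of b.
Total: 8 matched + 5 padded = 13 rows.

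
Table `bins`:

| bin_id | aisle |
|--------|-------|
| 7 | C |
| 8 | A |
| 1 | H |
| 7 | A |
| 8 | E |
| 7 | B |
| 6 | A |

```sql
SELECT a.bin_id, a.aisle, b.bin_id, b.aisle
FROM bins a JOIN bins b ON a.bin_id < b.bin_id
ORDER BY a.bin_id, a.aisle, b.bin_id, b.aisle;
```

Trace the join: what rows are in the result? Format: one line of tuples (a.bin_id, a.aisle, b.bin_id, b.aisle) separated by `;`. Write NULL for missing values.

(1, H, 6, A); (1, H, 7, A); (1, H, 7, B); (1, H, 7, C); (1, H, 8, A); (1, H, 8, E); (6, A, 7, A); (6, A, 7, B); (6, A, 7, C); (6, A, 8, A); (6, A, 8, E); (7, A, 8, A); (7, A, 8, E); (7, B, 8, A); (7, B, 8, E); (7, C, 8, A); (7, C, 8, E)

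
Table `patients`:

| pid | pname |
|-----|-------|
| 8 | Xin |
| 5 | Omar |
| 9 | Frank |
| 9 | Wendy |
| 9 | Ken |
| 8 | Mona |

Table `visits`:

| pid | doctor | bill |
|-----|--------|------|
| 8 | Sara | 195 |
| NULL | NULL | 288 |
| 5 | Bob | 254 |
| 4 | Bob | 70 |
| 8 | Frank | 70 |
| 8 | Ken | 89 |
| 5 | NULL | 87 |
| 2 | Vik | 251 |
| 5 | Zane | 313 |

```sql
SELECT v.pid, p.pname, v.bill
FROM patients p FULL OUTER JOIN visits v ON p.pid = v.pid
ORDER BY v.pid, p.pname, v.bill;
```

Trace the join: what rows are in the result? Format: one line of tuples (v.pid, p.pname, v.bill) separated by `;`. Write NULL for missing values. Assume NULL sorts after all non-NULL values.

(2, NULL, 251); (4, NULL, 70); (5, Omar, 87); (5, Omar, 254); (5, Omar, 313); (8, Mona, 70); (8, Mona, 89); (8, Mona, 195); (8, Xin, 70); (8, Xin, 89); (8, Xin, 195); (NULL, Frank, NULL); (NULL, Ken, NULL); (NULL, Wendy, NULL); (NULL, NULL, 288)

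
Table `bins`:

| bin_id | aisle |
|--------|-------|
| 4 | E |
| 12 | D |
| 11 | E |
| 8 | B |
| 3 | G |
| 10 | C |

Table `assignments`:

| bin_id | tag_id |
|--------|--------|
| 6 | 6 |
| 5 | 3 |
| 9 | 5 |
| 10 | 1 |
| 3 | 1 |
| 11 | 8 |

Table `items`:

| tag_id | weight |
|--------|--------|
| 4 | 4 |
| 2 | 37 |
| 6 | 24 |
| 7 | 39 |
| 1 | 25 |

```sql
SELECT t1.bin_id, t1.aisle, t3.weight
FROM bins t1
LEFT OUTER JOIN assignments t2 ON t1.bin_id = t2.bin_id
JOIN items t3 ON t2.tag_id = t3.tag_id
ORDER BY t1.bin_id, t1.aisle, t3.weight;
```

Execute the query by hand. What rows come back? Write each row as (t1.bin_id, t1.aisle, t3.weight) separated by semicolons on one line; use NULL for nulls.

(3, G, 25); (10, C, 25)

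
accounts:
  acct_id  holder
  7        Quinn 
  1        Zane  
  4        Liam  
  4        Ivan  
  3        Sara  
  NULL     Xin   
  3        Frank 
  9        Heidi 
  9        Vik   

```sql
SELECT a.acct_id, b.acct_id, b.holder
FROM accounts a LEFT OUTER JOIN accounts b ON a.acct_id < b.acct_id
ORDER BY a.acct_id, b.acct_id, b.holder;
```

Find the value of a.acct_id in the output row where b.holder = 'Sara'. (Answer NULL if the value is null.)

LEFT JOIN keeps every row from `accounts a`; unmatched rows get NULL for `accounts b`'s columns.
Matching on a.acct_id < b.acct_id. A NULL in a compared column never satisfies the condition.
- a row (acct_id=7): matches 2 b row(s) → 2 output row(s).
- a row (acct_id=1): matches 7 b row(s) → 7 output row(s).
- a row (acct_id=4): matches 3 b row(s) → 3 output row(s).
- a row (acct_id=4): matches 3 b row(s) → 3 output row(s).
- a row (acct_id=3): matches 5 b row(s) → 5 output row(s).
- a row (acct_id=NULL): no match → kept, b columns NULL.
- a row (acct_id=3): matches 5 b row(s) → 5 output row(s).
- a row (acct_id=9): no match → kept, b columns NULL.
- a row (acct_id=9): no match → kept, b columns NULL.

1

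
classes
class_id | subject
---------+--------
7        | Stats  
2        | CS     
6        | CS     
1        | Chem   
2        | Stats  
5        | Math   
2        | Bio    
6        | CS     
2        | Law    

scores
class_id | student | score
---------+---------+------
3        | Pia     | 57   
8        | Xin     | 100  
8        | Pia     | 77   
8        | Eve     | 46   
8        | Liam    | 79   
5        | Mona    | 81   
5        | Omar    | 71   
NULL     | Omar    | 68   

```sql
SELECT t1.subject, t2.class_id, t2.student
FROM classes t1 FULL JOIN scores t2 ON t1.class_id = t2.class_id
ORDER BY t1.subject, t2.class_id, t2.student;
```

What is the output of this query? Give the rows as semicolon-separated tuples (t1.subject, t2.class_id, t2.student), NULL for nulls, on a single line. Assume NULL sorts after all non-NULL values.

FULL OUTER JOIN keeps every row from both sides; unmatched rows get NULL for the other side's columns.
Matching on t1.class_id = t2.class_id. A NULL in a compared column never satisfies the condition.
Matched pairs: 2; unmatched t1 rows kept: 8; unmatched t2 rows kept: 6.

(Bio, NULL, NULL); (CS, NULL, NULL); (CS, NULL, NULL); (CS, NULL, NULL); (Chem, NULL, NULL); (Law, NULL, NULL); (Math, 5, Mona); (Math, 5, Omar); (Stats, NULL, NULL); (Stats, NULL, NULL); (NULL, 3, Pia); (NULL, 8, Eve); (NULL, 8, Liam); (NULL, 8, Pia); (NULL, 8, Xin); (NULL, NULL, Omar)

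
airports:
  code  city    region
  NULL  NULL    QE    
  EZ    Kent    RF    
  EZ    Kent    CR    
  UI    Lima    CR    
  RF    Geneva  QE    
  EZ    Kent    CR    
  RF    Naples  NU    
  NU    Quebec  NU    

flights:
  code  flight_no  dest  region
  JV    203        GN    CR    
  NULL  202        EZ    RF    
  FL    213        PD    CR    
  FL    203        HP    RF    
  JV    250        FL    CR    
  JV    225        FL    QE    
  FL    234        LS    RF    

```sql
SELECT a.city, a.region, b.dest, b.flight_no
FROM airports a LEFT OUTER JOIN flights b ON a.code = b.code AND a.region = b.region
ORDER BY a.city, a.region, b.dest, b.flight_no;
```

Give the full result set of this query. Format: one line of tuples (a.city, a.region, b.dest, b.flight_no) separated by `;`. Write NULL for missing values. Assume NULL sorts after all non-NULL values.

(Geneva, QE, NULL, NULL); (Kent, CR, NULL, NULL); (Kent, CR, NULL, NULL); (Kent, RF, NULL, NULL); (Lima, CR, NULL, NULL); (Naples, NU, NULL, NULL); (Quebec, NU, NULL, NULL); (NULL, QE, NULL, NULL)

LEFT JOIN keeps every row from `airports`; unmatched rows get NULL for `flights`'s columns.
Matching on a.code = b.code AND a.region = b.region. A NULL in a compared column never satisfies the condition.
Matched pairs: 0; unmatched a rows kept: 8.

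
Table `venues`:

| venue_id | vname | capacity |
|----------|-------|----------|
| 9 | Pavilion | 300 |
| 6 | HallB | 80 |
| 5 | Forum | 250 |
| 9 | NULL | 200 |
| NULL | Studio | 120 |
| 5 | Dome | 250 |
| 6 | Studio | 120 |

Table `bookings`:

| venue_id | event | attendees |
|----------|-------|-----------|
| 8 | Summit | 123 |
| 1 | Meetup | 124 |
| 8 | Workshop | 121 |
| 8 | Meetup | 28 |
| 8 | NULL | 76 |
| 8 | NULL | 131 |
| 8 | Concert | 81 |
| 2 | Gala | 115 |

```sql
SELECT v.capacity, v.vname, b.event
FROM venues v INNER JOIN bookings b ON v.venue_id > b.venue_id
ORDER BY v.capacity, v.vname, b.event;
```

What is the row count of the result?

INNER JOIN keeps only pairs where the ON condition holds.
Matching on v.venue_id > b.venue_id. A NULL in a compared column never satisfies the condition.
- v[0] venue_id=9 → 8 match(es) in b → 8 row(s).
- v[1] venue_id=6 → 2 match(es) in b → 2 row(s).
- v[2] venue_id=5 → 2 match(es) in b → 2 row(s).
- v[3] venue_id=9 → 8 match(es) in b → 8 row(s).
- v[4] venue_id=NULL → no match; dropped.
- v[5] venue_id=5 → 2 match(es) in b → 2 row(s).
- v[6] venue_id=6 → 2 match(es) in b → 2 row(s).
Total: 24 rows.

24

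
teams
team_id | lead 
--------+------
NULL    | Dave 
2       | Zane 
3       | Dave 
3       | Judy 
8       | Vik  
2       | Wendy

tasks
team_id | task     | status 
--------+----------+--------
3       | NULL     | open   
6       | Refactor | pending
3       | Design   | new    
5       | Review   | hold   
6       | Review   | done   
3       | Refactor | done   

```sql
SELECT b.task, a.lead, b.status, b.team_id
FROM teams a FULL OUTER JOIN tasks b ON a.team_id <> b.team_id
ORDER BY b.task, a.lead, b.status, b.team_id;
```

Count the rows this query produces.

FULL OUTER JOIN keeps every row from both sides; unmatched rows get NULL for the other side's columns.
Matching on a.team_id <> b.team_id. A NULL in a compared column never satisfies the condition.
Matched pairs: 24; unmatched a rows kept: 1; unmatched b rows kept: 0.
Total: 24 matched + 1 padded = 25 rows.

25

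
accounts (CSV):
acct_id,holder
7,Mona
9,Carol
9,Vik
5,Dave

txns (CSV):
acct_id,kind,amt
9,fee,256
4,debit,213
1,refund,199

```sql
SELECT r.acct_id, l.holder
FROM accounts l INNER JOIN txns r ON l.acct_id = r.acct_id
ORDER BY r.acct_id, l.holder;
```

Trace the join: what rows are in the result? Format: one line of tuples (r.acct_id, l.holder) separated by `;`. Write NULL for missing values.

(9, Carol); (9, Vik)

INNER JOIN keeps only pairs where the ON condition holds.
Matching on l.acct_id = r.acct_id.
- l (acct_id=7) has no partner → excluded.
- l (acct_id=9) pairs with 1 row(s) of r.
- l (acct_id=9) pairs with 1 row(s) of r.
- l (acct_id=5) has no partner → excluded.
After projecting and ordering:
r.acct_id | l.holder
9 | Carol
9 | Vik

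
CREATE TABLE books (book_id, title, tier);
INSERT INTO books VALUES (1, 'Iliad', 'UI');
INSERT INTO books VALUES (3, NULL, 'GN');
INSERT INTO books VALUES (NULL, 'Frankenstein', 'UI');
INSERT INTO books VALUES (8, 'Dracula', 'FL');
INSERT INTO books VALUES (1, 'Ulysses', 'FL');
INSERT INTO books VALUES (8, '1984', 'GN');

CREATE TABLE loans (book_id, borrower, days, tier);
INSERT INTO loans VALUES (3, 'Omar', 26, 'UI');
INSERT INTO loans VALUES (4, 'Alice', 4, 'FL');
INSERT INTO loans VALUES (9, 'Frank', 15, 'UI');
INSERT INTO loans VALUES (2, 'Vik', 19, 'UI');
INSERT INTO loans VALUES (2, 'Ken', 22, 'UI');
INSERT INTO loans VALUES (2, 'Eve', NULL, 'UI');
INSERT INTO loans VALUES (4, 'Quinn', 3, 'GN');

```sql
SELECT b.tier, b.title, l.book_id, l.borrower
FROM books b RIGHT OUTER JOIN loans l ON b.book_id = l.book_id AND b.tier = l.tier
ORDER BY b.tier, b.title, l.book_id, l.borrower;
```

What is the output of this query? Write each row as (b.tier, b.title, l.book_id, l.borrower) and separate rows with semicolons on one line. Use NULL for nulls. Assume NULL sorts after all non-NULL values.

RIGHT JOIN keeps every row from `loans`; unmatched rows get NULL for `books`'s columns.
Matching on b.book_id = l.book_id AND b.tier = l.tier. A NULL in a compared column never satisfies the condition.
- b row (book_id=1, tier=UI): no match.
- b row (book_id=3, tier=GN): no match.
- b row (book_id=NULL, tier=UI): no match.
- b row (book_id=8, tier=FL): no match.
- b row (book_id=1, tier=FL): no match.
- b row (book_id=8, tier=GN): no match.
- plus 7 unmatched l row(s), each kept with NULL b columns.
After projecting and ordering:
b.tier | b.title | l.book_id | l.borrower
NULL | NULL | 2 | Eve
NULL | NULL | 2 | Ken
NULL | NULL | 2 | Vik
NULL | NULL | 3 | Omar
NULL | NULL | 4 | Alice
NULL | NULL | 4 | Quinn
NULL | NULL | 9 | Frank

(NULL, NULL, 2, Eve); (NULL, NULL, 2, Ken); (NULL, NULL, 2, Vik); (NULL, NULL, 3, Omar); (NULL, NULL, 4, Alice); (NULL, NULL, 4, Quinn); (NULL, NULL, 9, Frank)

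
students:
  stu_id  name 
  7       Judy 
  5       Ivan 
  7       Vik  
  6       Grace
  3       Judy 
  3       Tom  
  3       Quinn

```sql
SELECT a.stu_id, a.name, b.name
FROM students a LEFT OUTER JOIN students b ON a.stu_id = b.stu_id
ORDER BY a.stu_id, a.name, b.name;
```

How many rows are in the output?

LEFT JOIN keeps every row from `students a`; unmatched rows get NULL for `students b`'s columns.
Matching on a.stu_id = b.stu_id.
- a (stu_id=7) pairs with 2 row(s) of b.
- a (stu_id=5) pairs with 1 row(s) of b.
- a (stu_id=7) pairs with 2 row(s) of b.
- a (stu_id=6) pairs with 1 row(s) of b.
- a (stu_id=3) pairs with 3 row(s) of b.
- a (stu_id=3) pairs with 3 row(s) of b.
- a (stu_id=3) pairs with 3 row(s) of b.
Total: 15 rows.

15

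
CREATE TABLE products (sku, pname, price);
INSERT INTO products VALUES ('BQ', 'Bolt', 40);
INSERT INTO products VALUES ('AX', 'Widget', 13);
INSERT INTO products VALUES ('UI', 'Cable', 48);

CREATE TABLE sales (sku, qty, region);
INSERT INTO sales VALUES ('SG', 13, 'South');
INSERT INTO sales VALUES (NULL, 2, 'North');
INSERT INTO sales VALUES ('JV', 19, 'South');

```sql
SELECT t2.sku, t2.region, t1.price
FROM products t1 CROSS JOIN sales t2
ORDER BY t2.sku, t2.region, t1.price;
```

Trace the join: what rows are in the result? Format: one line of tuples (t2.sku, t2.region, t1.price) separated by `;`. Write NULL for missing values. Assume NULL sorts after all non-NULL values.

CROSS JOIN pairs every row of `products` with every row of `sales`: 3 × 3 = 9 rows.
After projecting and ordering:
t2.sku | t2.region | t1.price
JV | South | 13
JV | South | 40
JV | South | 48
SG | South | 13
SG | South | 40
SG | South | 48
NULL | North | 13
NULL | North | 40
NULL | North | 48

(JV, South, 13); (JV, South, 40); (JV, South, 48); (SG, South, 13); (SG, South, 40); (SG, South, 48); (NULL, North, 13); (NULL, North, 40); (NULL, North, 48)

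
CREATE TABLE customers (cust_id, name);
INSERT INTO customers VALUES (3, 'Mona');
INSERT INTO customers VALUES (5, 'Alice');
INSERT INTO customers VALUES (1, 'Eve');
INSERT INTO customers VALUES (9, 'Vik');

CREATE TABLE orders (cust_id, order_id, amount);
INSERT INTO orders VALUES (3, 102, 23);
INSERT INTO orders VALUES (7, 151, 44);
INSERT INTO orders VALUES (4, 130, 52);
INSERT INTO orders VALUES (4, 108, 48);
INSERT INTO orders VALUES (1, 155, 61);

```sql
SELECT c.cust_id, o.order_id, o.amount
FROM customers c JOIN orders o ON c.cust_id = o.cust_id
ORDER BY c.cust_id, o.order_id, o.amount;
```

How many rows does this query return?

2

INNER JOIN keeps only pairs where the ON condition holds.
Matching on c.cust_id = o.cust_id.
Matched pairs: 2.
Total: 2 rows.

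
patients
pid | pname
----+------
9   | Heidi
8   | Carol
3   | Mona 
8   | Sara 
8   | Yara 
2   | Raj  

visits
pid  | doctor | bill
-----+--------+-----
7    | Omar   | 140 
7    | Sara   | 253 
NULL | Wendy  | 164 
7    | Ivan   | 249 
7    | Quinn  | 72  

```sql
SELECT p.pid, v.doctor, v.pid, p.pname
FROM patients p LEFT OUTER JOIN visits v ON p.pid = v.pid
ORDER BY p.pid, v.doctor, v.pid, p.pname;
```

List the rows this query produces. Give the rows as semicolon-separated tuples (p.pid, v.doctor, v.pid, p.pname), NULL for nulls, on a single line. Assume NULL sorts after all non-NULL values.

LEFT JOIN keeps every row from `patients`; unmatched rows get NULL for `visits`'s columns.
Matching on p.pid = v.pid. A NULL in a compared column never satisfies the condition.
- pid=9: no v row matches, row kept with v columns NULL.
- pid=8: no v row matches, row kept with v columns NULL.
- pid=3: no v row matches, row kept with v columns NULL.
- pid=8: no v row matches, row kept with v columns NULL.
- pid=8: no v row matches, row kept with v columns NULL.
- pid=2: no v row matches, row kept with v columns NULL.
After projecting and ordering:
p.pid | v.doctor | v.pid | p.pname
2 | NULL | NULL | Raj
3 | NULL | NULL | Mona
8 | NULL | NULL | Carol
8 | NULL | NULL | Sara
8 | NULL | NULL | Yara
9 | NULL | NULL | Heidi

(2, NULL, NULL, Raj); (3, NULL, NULL, Mona); (8, NULL, NULL, Carol); (8, NULL, NULL, Sara); (8, NULL, NULL, Yara); (9, NULL, NULL, Heidi)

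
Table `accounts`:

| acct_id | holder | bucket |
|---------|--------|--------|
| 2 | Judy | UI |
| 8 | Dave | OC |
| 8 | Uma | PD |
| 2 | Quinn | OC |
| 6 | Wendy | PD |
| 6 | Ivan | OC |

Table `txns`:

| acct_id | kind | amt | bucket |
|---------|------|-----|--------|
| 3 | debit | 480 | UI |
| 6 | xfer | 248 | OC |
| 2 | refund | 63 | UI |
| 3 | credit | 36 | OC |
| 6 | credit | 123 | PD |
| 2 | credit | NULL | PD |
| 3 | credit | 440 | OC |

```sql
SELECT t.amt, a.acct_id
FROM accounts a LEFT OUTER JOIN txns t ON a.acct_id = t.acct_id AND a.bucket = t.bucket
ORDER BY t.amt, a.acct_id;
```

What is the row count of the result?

6

LEFT JOIN keeps every row from `accounts`; unmatched rows get NULL for `txns`'s columns.
Matching on a.acct_id = t.acct_id AND a.bucket = t.bucket.
Matched pairs: 3; unmatched a rows kept: 3.
Total: 3 matched + 3 padded = 6 rows.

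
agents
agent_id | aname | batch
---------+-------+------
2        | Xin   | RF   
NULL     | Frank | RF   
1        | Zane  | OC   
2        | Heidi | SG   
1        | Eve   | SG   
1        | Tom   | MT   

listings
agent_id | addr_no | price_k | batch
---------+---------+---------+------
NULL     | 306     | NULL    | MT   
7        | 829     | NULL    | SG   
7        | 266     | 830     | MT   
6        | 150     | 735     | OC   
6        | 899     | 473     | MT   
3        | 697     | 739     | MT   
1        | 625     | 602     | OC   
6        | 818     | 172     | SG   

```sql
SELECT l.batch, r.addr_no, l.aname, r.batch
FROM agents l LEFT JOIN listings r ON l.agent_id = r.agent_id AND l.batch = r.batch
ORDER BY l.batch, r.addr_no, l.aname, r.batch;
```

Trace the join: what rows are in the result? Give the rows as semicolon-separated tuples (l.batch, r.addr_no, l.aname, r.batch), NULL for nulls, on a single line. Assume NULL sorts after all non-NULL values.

(MT, NULL, Tom, NULL); (OC, 625, Zane, OC); (RF, NULL, Frank, NULL); (RF, NULL, Xin, NULL); (SG, NULL, Eve, NULL); (SG, NULL, Heidi, NULL)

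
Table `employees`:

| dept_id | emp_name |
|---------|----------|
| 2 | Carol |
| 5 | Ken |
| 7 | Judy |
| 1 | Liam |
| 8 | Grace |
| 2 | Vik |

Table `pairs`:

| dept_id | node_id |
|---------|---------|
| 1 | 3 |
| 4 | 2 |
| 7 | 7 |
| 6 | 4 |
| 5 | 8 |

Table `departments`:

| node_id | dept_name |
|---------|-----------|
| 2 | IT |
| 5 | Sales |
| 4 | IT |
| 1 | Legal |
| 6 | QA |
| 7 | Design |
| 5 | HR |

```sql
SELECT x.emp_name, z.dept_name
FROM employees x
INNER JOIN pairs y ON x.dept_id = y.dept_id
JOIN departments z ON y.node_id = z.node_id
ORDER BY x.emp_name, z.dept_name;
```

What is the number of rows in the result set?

1

Evaluate left to right. First `employees x INNER JOIN pairs y` on dept_id: 3 row(s).
Then INNER JOIN `departments z` on node_id: keep only rows whose y.node_id appears in z.
Result: 1 row(s).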